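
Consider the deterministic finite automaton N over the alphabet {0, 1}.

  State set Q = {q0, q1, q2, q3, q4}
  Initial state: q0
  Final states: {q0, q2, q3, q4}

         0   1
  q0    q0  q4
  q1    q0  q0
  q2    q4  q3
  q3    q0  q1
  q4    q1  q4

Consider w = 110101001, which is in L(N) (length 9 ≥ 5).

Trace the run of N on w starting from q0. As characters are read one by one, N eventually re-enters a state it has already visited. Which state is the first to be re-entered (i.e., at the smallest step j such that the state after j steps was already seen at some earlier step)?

State sequence: q0 -1-> q4 -1-> q4 -0-> q1 -1-> q0 -0-> q0 -1-> q4 -0-> q1 -0-> q0 -1-> q4
First repeat at step 2: q4 was already visited.

The earliest repeat is at step j = 2: N is in q4, which it already visited at step i = 1.
Since N has 5 states, any run of length ≥ 5 visits 5+1 states, so by pigeonhole some state repeats within the first 5 steps — that repeat gives the pumpable loop.

q4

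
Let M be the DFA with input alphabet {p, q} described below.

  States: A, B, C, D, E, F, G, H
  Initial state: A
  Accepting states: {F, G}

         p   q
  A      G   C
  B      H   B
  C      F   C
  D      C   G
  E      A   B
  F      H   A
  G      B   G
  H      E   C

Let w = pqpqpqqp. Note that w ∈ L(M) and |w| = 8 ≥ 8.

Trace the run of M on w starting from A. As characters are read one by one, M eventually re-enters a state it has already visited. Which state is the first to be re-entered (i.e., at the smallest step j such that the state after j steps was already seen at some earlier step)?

State sequence: A -p-> G -q-> G -p-> B -q-> B -p-> H -q-> C -q-> C -p-> F
First repeat at step 2: G was already visited.

The earliest repeat is at step j = 2: M is in G, which it already visited at step i = 1.
Pumping length from the standard proof: p = 8 (the number of states). The repeated state found above gives |xy| = j ≤ 8 and |y| = j − i ≥ 1.

G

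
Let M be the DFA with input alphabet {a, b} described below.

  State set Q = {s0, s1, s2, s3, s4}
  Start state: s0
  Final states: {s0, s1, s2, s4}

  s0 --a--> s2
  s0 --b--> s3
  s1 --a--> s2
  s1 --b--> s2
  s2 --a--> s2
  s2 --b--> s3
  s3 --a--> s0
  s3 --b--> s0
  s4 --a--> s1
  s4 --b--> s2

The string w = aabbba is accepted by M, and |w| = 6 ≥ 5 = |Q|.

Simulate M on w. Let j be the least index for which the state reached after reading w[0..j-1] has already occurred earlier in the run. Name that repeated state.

State sequence: s0 -a-> s2 -a-> s2 -b-> s3 -b-> s0 -b-> s3 -a-> s0
First repeat at step 2: s2 was already visited.

The earliest repeat is at step j = 2: M is in s2, which it already visited at step i = 1.
The DFA has 5 states, so the proof of the pumping lemma guarantees a repeated state among the first 5+1 visited; the segment between the two visits is the pumpable y.

s2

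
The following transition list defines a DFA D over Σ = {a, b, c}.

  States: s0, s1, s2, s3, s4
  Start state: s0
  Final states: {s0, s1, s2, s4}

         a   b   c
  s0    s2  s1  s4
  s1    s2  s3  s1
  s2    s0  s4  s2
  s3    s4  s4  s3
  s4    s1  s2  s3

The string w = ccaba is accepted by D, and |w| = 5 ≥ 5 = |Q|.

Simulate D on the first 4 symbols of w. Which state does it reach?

s2

Run of D on the first 4 characters of w = c c a b:
  step 0: s0  (start)
  step 1: s4  (read c: s0→s4)
  step 2: s3  (read c: s4→s3)
  step 3: s4  (read a: s3→s4)
  step 4: s2  (read b: s4→s2)

After reading 4 characters, D is in state s2.
(This kind of state-tracing is the core of the pumping-lemma construction: with 5 states, pigeonhole forces a repeat within the first 5 steps.)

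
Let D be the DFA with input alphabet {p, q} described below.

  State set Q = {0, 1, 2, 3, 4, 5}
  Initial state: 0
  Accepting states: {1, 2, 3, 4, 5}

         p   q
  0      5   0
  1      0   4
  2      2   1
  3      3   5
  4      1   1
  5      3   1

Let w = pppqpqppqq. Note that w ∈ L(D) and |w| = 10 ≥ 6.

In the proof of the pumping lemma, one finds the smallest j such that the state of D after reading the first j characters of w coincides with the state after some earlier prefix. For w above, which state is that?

3

Run of D on w = p p p q p q p p q q:
  step 0: 0  (start)
  step 1: 5  (read p: 0→5)
  step 2: 3  (read p: 5→3)
  step 3: 3  (read p: 3→3)   ← first repeat (3 seen earlier)
  step 4: 5  (read q: 3→5)
  step 5: 3  (read p: 5→3)
  step 6: 5  (read q: 3→5)
  step 7: 3  (read p: 5→3)
  step 8: 3  (read p: 3→3)
  step 9: 5  (read q: 3→5)
  step 10: 1  (read q: 5→1)

The earliest repeat is at step j = 3: D is in 3, which it already visited at step i = 2.
The DFA has 6 states, so the proof of the pumping lemma guarantees a repeated state among the first 6+1 visited; the segment between the two visits is the pumpable y.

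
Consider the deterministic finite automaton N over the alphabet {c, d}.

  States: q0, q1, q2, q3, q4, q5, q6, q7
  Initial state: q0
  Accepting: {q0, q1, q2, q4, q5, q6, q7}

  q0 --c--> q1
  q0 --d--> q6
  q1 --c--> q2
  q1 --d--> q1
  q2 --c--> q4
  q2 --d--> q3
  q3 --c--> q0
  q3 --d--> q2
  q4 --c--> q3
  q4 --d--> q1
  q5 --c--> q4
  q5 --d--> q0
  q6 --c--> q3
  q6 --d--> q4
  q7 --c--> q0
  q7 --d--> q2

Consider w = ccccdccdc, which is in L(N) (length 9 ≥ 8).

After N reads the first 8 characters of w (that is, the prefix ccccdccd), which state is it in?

q2

Run of N on the first 8 characters of w = c c c c d c c d:
  step 0: q0  (start)
  step 1: q1  (read c: q0→q1)
  step 2: q2  (read c: q1→q2)
  step 3: q4  (read c: q2→q4)
  step 4: q3  (read c: q4→q3)
  step 5: q2  (read d: q3→q2)
  step 6: q4  (read c: q2→q4)
  step 7: q3  (read c: q4→q3)
  step 8: q2  (read d: q3→q2)

After reading 8 characters, N is in state q2.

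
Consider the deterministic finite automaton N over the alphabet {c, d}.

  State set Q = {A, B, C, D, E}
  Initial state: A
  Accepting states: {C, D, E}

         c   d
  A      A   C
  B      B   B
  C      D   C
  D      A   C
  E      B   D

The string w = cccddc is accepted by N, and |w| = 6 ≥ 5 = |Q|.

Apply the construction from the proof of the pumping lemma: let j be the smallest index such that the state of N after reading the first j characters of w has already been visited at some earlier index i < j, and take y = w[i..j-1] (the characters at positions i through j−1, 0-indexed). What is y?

c

State sequence: A -c-> A -c-> A -c-> A -d-> C -d-> C -c-> D
First repeat at step 1: A was already visited.

So i = 0, j = 1, giving x = w[0:0] = ε, y = w[0:1] = c, z = w[1:6] = ccddc.
Check: |xy| = 1 ≤ 5 and |y| = 1 ≥ 1. Reading y takes N from A back to A, so every xyⁱz is accepted.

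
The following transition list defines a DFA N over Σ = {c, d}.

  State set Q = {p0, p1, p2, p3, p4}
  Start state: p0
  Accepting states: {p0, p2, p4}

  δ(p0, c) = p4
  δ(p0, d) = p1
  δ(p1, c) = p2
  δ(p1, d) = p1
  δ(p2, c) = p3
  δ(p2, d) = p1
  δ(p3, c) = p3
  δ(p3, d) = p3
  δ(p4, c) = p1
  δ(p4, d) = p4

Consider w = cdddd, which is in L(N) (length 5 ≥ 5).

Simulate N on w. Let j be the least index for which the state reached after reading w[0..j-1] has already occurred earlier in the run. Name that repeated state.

State sequence: p0 -c-> p4 -d-> p4 -d-> p4 -d-> p4 -d-> p4
First repeat at step 2: p4 was already visited.

The earliest repeat is at step j = 2: N is in p4, which it already visited at step i = 1.
Pumping length from the standard proof: p = 5 (the number of states). The repeated state found above gives |xy| = j ≤ 5 and |y| = j − i ≥ 1.

p4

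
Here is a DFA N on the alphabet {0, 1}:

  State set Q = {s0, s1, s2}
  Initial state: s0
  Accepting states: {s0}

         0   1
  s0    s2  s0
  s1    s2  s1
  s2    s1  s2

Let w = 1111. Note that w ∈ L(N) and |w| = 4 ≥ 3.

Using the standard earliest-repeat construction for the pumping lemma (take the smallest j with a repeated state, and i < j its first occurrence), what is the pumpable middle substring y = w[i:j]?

Run of N on w = 1 1 1 1:
  step 0: s0  (start)
  step 1: s0  (read 1: s0→s0)   ← first repeat (s0 seen earlier)
  step 2: s0  (read 1: s0→s0)
  step 3: s0  (read 1: s0→s0)
  step 4: s0  (read 1: s0→s0)

So i = 0, j = 1, giving x = w[0:0] = ε, y = w[0:1] = 1, z = w[1:4] = 111.
Check: |xy| = 1 ≤ 3 and |y| = 1 ≥ 1. Reading y takes N from s0 back to s0, so every xyⁱz is accepted.

1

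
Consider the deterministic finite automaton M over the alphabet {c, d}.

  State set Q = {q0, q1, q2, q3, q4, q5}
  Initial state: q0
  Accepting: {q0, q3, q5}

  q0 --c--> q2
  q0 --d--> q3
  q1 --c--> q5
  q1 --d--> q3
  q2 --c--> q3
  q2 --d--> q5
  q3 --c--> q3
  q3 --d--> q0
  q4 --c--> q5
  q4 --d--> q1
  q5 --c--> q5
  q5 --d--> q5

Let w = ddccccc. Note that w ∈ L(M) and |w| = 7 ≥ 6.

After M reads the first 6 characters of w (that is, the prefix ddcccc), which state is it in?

Run of M on the first 6 characters of w = d d c c c c:
  step 0: q0  (start)
  step 1: q3  (read d: q0→q3)
  step 2: q0  (read d: q3→q0)
  step 3: q2  (read c: q0→q2)
  step 4: q3  (read c: q2→q3)
  step 5: q3  (read c: q3→q3)
  step 6: q3  (read c: q3→q3)

After reading 6 characters, M is in state q3.
(This kind of state-tracing is the core of the pumping-lemma construction: with 6 states, pigeonhole forces a repeat within the first 6 steps.)

q3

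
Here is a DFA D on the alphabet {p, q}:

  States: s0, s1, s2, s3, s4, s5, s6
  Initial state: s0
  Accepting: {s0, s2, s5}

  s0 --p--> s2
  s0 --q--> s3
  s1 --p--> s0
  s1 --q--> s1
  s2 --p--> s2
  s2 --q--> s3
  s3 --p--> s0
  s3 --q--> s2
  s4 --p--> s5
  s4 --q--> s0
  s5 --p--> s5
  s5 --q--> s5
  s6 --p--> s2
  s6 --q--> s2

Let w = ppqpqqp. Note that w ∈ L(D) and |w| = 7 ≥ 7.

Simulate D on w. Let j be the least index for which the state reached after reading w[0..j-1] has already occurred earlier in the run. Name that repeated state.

s2

State sequence: s0 -p-> s2 -p-> s2 -q-> s3 -p-> s0 -q-> s3 -q-> s2 -p-> s2
First repeat at step 2: s2 was already visited.

The earliest repeat is at step j = 2: D is in s2, which it already visited at step i = 1.
With |Q| = 7, pigeonhole forces a state repeat no later than step 7; the substring read between the first and second visits to that state can be pumped.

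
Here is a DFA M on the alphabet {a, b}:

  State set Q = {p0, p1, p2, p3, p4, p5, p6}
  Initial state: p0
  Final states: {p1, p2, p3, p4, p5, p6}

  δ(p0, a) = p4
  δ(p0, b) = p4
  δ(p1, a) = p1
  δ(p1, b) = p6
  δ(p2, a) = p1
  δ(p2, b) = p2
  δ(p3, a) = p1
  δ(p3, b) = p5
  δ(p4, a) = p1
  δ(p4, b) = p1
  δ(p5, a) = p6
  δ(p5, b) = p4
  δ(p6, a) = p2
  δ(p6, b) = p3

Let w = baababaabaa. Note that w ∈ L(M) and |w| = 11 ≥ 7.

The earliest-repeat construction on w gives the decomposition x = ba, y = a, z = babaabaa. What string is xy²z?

baaababaabaa

xy^2z = ba·a·a·babaabaa = baaababaabaa.
Reading y = a takes M from p1 back to p1, so after x·y·y the machine is still in p1, and z then leads to the accepting state p1. Hence baaababaabaa ∈ L(M).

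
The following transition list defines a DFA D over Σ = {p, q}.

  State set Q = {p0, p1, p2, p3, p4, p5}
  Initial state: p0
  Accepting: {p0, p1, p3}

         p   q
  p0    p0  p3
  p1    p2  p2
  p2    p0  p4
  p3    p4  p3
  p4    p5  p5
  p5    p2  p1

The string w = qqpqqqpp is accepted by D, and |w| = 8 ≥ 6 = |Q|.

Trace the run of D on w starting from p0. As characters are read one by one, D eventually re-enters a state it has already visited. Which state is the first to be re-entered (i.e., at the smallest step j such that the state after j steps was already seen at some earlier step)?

State sequence: p0 -q-> p3 -q-> p3 -p-> p4 -q-> p5 -q-> p1 -q-> p2 -p-> p0 -p-> p0
First repeat at step 2: p3 was already visited.

The earliest repeat is at step j = 2: D is in p3, which it already visited at step i = 1.

p3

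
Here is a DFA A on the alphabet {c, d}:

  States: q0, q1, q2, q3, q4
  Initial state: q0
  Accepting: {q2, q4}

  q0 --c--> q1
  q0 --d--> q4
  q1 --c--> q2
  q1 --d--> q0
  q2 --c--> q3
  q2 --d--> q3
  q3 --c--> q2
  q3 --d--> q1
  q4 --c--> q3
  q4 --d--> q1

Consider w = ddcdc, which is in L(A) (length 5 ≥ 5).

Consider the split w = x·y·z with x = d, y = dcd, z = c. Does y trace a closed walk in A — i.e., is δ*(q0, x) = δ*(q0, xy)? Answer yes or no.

Run of A on the first 4 characters of w = d d c d:
  step 0: q0  (start)
  step 1: q4  (read d: q0→q4)
  step 2: q1  (read d: q4→q1)
  step 3: q2  (read c: q1→q2)
  step 4: q3  (read d: q2→q3)

After x (step 1): q4. After xy (step 4): q3.
They differ (q4 ≠ q3), so y is not a cycle from the state after x; this split is not the one the pumping-lemma construction produces, and pumping y need not keep the string in L(A).

no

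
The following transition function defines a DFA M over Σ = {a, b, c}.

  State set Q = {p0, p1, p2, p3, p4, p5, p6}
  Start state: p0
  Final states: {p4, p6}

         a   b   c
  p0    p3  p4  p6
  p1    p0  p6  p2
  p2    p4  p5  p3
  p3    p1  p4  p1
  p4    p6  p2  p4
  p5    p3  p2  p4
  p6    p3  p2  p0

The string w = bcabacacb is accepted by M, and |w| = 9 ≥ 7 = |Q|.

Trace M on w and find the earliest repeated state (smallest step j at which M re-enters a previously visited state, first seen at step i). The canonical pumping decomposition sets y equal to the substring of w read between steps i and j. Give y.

State sequence: p0 -b-> p4 -c-> p4 -a-> p6 -b-> p2 -a-> p4 -c-> p4 -a-> p6 -c-> p0 -b-> p4
First repeat at step 2: p4 was already visited.

So i = 1, j = 2, giving x = w[0:1] = b, y = w[1:2] = c, z = w[2:9] = abacacb.
Check: |xy| = 2 ≤ 7 and |y| = 1 ≥ 1. Reading y takes M from p4 back to p4, so every xyⁱz is accepted.

c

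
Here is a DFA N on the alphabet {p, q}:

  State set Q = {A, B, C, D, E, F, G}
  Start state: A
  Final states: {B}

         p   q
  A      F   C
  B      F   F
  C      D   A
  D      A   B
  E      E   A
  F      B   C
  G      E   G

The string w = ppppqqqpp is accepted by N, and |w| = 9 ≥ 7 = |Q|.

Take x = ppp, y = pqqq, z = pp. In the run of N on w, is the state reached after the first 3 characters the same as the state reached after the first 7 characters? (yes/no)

no

State sequence: A -p-> F -p-> B -p-> F -p-> B -q-> F -q-> C -q-> A

After x (step 3): F. After xy (step 7): A.
They differ (F ≠ A), so y is not a cycle from the state after x; this split is not the one the pumping-lemma construction produces, and pumping y need not keep the string in L(N).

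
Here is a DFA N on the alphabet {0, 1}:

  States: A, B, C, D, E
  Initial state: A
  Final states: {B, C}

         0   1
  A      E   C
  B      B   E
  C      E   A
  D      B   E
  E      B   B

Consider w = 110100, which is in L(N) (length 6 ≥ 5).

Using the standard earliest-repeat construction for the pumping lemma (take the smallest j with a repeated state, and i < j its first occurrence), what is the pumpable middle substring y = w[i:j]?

11

Run of N on w = 1 1 0 1 0 0:
  step 0: A  (start)
  step 1: C  (read 1: A→C)
  step 2: A  (read 1: C→A)   ← first repeat (A seen earlier)
  step 3: E  (read 0: A→E)
  step 4: B  (read 1: E→B)
  step 5: B  (read 0: B→B)
  step 6: B  (read 0: B→B)

So i = 0, j = 2, giving x = w[0:0] = ε, y = w[0:2] = 11, z = w[2:6] = 0100.
Check: |xy| = 2 ≤ 5 and |y| = 2 ≥ 1. Reading y takes N from A back to A, so every xyⁱz is accepted.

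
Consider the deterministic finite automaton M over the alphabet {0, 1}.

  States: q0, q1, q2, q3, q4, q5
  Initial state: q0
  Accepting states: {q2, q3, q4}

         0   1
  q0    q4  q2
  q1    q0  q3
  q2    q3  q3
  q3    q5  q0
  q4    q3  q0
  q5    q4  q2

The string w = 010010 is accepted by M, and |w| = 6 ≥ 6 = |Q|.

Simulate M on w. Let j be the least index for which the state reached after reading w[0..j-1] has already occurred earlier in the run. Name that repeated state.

State sequence: q0 -0-> q4 -1-> q0 -0-> q4 -0-> q3 -1-> q0 -0-> q4
First repeat at step 2: q0 was already visited.

The earliest repeat is at step j = 2: M is in q0, which it already visited at step i = 0.
With |Q| = 6, pigeonhole forces a state repeat no later than step 6; the substring read between the first and second visits to that state can be pumped.

q0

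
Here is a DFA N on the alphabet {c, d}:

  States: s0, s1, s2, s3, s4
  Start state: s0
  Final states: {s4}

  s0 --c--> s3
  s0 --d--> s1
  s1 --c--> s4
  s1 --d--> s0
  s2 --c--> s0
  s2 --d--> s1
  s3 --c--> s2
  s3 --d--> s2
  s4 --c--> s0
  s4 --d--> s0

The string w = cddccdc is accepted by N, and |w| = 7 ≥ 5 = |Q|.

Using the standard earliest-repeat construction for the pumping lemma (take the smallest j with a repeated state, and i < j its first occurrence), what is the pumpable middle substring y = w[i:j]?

State sequence: s0 -c-> s3 -d-> s2 -d-> s1 -c-> s4 -c-> s0 -d-> s1 -c-> s4
First repeat at step 5: s0 was already visited.

So i = 0, j = 5, giving x = w[0:0] = ε, y = w[0:5] = cddcc, z = w[5:7] = dc.
Check: |xy| = 5 ≤ 5 and |y| = 5 ≥ 1. Reading y takes N from s0 back to s0, so every xyⁱz is accepted.
Since N has 5 states, any run of length ≥ 5 visits 5+1 states, so by pigeonhole some state repeats within the first 5 steps — that repeat gives the pumpable loop.

cddcc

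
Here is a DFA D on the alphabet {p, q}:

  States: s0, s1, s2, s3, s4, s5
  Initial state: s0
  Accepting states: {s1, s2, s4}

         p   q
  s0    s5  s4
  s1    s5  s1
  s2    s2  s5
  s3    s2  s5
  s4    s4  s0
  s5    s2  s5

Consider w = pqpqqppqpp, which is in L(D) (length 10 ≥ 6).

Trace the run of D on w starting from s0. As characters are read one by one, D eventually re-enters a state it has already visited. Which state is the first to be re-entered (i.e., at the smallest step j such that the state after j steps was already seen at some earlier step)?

Run of D on w = p q p q q p p q p p:
  step 0: s0  (start)
  step 1: s5  (read p: s0→s5)
  step 2: s5  (read q: s5→s5)   ← first repeat (s5 seen earlier)
  step 3: s2  (read p: s5→s2)
  step 4: s5  (read q: s2→s5)
  step 5: s5  (read q: s5→s5)
  step 6: s2  (read p: s5→s2)
  step 7: s2  (read p: s2→s2)
  step 8: s5  (read q: s2→s5)
  step 9: s2  (read p: s5→s2)
  step 10: s2  (read p: s2→s2)

The earliest repeat is at step j = 2: D is in s5, which it already visited at step i = 1.
With |Q| = 6, pigeonhole forces a state repeat no later than step 6; the substring read between the first and second visits to that state can be pumped.

s5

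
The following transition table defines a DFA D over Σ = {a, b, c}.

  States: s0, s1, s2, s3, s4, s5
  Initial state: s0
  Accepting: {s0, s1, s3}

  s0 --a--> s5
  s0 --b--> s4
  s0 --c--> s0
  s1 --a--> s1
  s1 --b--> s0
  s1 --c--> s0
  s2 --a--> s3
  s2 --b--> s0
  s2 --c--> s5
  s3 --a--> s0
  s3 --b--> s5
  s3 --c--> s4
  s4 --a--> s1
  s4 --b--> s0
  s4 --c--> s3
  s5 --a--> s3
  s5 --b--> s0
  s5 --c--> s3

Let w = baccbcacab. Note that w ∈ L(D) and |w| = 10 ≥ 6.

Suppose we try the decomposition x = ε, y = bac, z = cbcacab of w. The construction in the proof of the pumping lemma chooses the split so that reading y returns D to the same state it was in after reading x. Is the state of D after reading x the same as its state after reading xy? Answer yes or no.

State sequence: s0 -b-> s4 -a-> s1 -c-> s0

After x (step 0): s0. After xy (step 3): s0.
They match, so y = bac drives D around a cycle from s0 back to itself; pumping y any number of times keeps D in s0 before reading z, and xyⁱz ∈ L(D) for every i ≥ 0.

yes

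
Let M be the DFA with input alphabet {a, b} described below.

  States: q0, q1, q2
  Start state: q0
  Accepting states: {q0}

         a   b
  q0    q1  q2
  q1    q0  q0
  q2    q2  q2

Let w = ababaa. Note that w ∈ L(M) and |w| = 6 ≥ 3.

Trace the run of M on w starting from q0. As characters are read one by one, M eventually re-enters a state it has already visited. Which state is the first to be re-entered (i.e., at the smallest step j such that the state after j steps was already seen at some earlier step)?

State sequence: q0 -a-> q1 -b-> q0 -a-> q1 -b-> q0 -a-> q1 -a-> q0
First repeat at step 2: q0 was already visited.

The earliest repeat is at step j = 2: M is in q0, which it already visited at step i = 0.

q0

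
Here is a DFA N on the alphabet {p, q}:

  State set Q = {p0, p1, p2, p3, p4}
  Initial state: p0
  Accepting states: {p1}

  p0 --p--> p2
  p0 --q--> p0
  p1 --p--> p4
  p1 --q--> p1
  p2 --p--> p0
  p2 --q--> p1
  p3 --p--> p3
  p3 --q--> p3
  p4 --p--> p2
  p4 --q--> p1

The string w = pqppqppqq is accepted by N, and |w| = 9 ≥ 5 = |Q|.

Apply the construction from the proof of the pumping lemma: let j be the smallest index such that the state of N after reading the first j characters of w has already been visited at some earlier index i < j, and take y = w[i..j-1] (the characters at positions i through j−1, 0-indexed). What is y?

State sequence: p0 -p-> p2 -q-> p1 -p-> p4 -p-> p2 -q-> p1 -p-> p4 -p-> p2 -q-> p1 -q-> p1
First repeat at step 4: p2 was already visited.

So i = 1, j = 4, giving x = w[0:1] = p, y = w[1:4] = qpp, z = w[4:9] = qppqq.
Check: |xy| = 4 ≤ 5 and |y| = 3 ≥ 1. Reading y takes N from p2 back to p2, so every xyⁱz is accepted.

qpp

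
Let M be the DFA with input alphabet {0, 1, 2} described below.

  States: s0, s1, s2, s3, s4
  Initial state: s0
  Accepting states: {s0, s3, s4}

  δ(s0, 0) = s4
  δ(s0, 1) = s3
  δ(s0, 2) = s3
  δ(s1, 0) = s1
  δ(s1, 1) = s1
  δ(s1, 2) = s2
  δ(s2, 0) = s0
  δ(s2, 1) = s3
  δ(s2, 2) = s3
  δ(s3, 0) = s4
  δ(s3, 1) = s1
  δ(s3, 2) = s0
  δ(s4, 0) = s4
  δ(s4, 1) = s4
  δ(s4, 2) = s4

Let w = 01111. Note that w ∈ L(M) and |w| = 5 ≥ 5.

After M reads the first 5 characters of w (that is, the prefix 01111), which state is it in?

Run of M on the first 5 characters of w = 0 1 1 1 1:
  step 0: s0  (start)
  step 1: s4  (read 0: s0→s4)
  step 2: s4  (read 1: s4→s4)
  step 3: s4  (read 1: s4→s4)
  step 4: s4  (read 1: s4→s4)
  step 5: s4  (read 1: s4→s4)

After reading 5 characters, M is in state s4.
(This kind of state-tracing is the core of the pumping-lemma construction: with 5 states, pigeonhole forces a repeat within the first 5 steps.)

s4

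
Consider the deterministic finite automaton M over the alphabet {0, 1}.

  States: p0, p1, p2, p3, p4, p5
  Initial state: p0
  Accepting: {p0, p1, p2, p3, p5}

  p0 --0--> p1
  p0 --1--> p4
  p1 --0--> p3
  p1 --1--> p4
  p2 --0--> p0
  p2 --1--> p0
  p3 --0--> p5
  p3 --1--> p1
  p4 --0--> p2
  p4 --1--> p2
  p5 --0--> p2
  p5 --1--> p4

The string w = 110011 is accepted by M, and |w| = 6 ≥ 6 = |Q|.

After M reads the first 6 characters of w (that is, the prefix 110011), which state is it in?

Run of M on the first 6 characters of w = 1 1 0 0 1 1:
  step 0: p0  (start)
  step 1: p4  (read 1: p0→p4)
  step 2: p2  (read 1: p4→p2)
  step 3: p0  (read 0: p2→p0)
  step 4: p1  (read 0: p0→p1)
  step 5: p4  (read 1: p1→p4)
  step 6: p2  (read 1: p4→p2)

After reading 6 characters, M is in state p2.

p2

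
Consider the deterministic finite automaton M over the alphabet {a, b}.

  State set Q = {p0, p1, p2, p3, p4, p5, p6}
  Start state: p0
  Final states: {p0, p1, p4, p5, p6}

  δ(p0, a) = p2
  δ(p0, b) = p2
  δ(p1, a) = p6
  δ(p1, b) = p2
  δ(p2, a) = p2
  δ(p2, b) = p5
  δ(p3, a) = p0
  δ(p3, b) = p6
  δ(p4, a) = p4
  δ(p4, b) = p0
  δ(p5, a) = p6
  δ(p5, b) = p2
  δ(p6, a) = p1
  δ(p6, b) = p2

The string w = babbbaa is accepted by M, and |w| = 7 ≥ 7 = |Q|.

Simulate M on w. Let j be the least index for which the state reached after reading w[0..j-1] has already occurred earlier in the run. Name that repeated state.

State sequence: p0 -b-> p2 -a-> p2 -b-> p5 -b-> p2 -b-> p5 -a-> p6 -a-> p1
First repeat at step 2: p2 was already visited.

The earliest repeat is at step j = 2: M is in p2, which it already visited at step i = 1.
The DFA has 7 states, so the proof of the pumping lemma guarantees a repeated state among the first 7+1 visited; the segment between the two visits is the pumpable y.

p2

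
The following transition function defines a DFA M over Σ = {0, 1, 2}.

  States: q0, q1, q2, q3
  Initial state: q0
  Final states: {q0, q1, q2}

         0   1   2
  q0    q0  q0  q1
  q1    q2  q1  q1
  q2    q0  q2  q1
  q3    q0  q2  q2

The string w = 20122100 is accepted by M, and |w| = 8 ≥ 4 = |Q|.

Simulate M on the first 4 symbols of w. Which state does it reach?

State sequence: q0 -2-> q1 -0-> q2 -1-> q2 -2-> q1

After reading 4 characters, M is in state q1.
(This kind of state-tracing is the core of the pumping-lemma construction: with 4 states, pigeonhole forces a repeat within the first 4 steps.)

q1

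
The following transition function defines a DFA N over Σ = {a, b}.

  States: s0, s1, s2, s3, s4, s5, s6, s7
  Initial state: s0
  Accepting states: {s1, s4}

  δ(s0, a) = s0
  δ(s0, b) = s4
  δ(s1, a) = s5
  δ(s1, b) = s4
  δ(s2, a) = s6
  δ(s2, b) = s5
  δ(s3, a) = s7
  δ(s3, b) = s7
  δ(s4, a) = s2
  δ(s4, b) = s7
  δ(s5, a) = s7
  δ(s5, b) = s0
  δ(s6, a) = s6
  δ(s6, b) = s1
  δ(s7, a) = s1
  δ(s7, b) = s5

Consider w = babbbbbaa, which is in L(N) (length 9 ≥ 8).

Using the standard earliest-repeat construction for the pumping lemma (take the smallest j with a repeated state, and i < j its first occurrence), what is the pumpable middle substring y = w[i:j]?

State sequence: s0 -b-> s4 -a-> s2 -b-> s5 -b-> s0 -b-> s4 -b-> s7 -b-> s5 -a-> s7 -a-> s1
First repeat at step 4: s0 was already visited.

So i = 0, j = 4, giving x = w[0:0] = ε, y = w[0:4] = babb, z = w[4:9] = bbbaa.
Check: |xy| = 4 ≤ 8 and |y| = 4 ≥ 1. Reading y takes N from s0 back to s0, so every xyⁱz is accepted.
Since N has 8 states, any run of length ≥ 8 visits 8+1 states, so by pigeonhole some state repeats within the first 8 steps — that repeat gives the pumpable loop.

babb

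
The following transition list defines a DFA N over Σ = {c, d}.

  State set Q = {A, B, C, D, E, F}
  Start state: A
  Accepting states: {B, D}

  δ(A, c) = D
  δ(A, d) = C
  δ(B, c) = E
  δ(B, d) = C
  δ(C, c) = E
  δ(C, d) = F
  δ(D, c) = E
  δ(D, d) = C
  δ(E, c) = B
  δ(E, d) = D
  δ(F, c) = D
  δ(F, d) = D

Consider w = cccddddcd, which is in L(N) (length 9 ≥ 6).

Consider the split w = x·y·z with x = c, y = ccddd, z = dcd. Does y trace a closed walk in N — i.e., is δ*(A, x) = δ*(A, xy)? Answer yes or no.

yes

Run of N on the first 6 characters of w = c c c d d d:
  step 0: A  (start)
  step 1: D  (read c: A→D)
  step 2: E  (read c: D→E)
  step 3: B  (read c: E→B)
  step 4: C  (read d: B→C)
  step 5: F  (read d: C→F)
  step 6: D  (read d: F→D)

After x (step 1): D. After xy (step 6): D.
They match, so y = ccddd drives N around a cycle from D back to itself; pumping y any number of times keeps N in D before reading z, and xyⁱz ∈ L(N) for every i ≥ 0.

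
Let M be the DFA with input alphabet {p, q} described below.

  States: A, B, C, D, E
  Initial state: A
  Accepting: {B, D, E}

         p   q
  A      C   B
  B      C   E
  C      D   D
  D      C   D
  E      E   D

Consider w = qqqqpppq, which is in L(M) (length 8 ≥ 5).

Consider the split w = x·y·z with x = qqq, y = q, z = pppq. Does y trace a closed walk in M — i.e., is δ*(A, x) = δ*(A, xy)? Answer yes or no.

yes

State sequence: A -q-> B -q-> E -q-> D -q-> D

After x (step 3): D. After xy (step 4): D.
They match, so y = q drives M around a cycle from D back to itself; pumping y any number of times keeps M in D before reading z, and xyⁱz ∈ L(M) for every i ≥ 0.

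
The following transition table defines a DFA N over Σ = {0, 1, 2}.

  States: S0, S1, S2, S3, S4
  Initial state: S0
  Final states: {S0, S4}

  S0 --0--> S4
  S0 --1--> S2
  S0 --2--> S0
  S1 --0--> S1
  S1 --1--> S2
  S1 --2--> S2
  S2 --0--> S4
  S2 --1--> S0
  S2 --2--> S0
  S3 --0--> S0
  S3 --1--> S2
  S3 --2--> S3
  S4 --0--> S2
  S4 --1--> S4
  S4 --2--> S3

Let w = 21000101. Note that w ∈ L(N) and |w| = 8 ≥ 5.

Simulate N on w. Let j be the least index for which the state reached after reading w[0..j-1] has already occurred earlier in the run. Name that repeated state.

State sequence: S0 -2-> S0 -1-> S2 -0-> S4 -0-> S2 -0-> S4 -1-> S4 -0-> S2 -1-> S0
First repeat at step 1: S0 was already visited.

The earliest repeat is at step j = 1: N is in S0, which it already visited at step i = 0.

S0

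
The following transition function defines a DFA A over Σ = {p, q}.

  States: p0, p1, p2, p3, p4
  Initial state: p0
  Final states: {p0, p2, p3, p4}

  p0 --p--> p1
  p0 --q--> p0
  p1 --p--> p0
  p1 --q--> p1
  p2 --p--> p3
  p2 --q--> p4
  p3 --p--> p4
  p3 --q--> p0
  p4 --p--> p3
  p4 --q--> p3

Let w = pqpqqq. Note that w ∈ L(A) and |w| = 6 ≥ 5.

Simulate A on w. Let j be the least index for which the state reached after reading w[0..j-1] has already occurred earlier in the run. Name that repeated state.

Run of A on w = p q p q q q:
  step 0: p0  (start)
  step 1: p1  (read p: p0→p1)
  step 2: p1  (read q: p1→p1)   ← first repeat (p1 seen earlier)
  step 3: p0  (read p: p1→p0)
  step 4: p0  (read q: p0→p0)
  step 5: p0  (read q: p0→p0)
  step 6: p0  (read q: p0→p0)

The earliest repeat is at step j = 2: A is in p1, which it already visited at step i = 1.

p1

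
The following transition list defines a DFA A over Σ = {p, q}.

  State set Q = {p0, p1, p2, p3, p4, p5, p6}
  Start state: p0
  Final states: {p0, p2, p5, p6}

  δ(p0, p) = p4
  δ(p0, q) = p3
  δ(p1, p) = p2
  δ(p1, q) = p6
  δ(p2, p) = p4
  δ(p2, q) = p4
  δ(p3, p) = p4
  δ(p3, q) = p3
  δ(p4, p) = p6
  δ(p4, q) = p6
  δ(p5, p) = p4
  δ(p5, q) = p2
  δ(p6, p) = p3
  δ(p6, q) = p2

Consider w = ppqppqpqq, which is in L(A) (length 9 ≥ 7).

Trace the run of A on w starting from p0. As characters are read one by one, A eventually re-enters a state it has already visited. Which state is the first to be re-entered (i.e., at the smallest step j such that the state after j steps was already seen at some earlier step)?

Run of A on w = p p q p p q p q q:
  step 0: p0  (start)
  step 1: p4  (read p: p0→p4)
  step 2: p6  (read p: p4→p6)
  step 3: p2  (read q: p6→p2)
  step 4: p4  (read p: p2→p4)   ← first repeat (p4 seen earlier)
  step 5: p6  (read p: p4→p6)
  step 6: p2  (read q: p6→p2)
  step 7: p4  (read p: p2→p4)
  step 8: p6  (read q: p4→p6)
  step 9: p2  (read q: p6→p2)

The earliest repeat is at step j = 4: A is in p4, which it already visited at step i = 1.
The DFA has 7 states, so the proof of the pumping lemma guarantees a repeated state among the first 7+1 visited; the segment between the two visits is the pumpable y.

p4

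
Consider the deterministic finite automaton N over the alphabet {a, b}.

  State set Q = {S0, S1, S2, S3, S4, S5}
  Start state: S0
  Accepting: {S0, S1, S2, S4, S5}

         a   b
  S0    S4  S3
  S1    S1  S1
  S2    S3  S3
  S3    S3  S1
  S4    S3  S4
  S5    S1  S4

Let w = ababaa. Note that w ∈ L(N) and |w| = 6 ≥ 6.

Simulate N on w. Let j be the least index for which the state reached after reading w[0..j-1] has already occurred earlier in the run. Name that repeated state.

S4

Run of N on w = a b a b a a:
  step 0: S0  (start)
  step 1: S4  (read a: S0→S4)
  step 2: S4  (read b: S4→S4)   ← first repeat (S4 seen earlier)
  step 3: S3  (read a: S4→S3)
  step 4: S1  (read b: S3→S1)
  step 5: S1  (read a: S1→S1)
  step 6: S1  (read a: S1→S1)

The earliest repeat is at step j = 2: N is in S4, which it already visited at step i = 1.
The DFA has 6 states, so the proof of the pumping lemma guarantees a repeated state among the first 6+1 visited; the segment between the two visits is the pumpable y.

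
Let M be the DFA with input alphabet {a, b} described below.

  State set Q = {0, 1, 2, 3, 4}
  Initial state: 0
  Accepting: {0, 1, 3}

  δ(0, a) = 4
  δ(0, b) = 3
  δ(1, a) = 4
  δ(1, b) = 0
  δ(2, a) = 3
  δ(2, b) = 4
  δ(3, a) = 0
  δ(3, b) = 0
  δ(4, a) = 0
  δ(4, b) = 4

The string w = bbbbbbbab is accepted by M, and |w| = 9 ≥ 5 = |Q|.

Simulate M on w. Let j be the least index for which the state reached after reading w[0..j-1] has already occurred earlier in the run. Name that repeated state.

0

State sequence: 0 -b-> 3 -b-> 0 -b-> 3 -b-> 0 -b-> 3 -b-> 0 -b-> 3 -a-> 0 -b-> 3
First repeat at step 2: 0 was already visited.

The earliest repeat is at step j = 2: M is in 0, which it already visited at step i = 0.
The DFA has 5 states, so the proof of the pumping lemma guarantees a repeated state among the first 5+1 visited; the segment between the two visits is the pumpable y.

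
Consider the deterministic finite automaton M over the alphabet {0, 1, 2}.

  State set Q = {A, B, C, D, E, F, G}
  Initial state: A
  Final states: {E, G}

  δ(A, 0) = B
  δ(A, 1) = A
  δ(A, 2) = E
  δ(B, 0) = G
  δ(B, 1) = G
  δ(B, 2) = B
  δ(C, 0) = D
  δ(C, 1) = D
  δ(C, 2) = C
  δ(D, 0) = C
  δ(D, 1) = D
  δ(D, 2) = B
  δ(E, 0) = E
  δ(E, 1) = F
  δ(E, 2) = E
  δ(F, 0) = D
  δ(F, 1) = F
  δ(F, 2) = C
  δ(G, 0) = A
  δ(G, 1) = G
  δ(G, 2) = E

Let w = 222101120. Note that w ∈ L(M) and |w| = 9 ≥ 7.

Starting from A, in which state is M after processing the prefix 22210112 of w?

Run of M on the first 8 characters of w = 2 2 2 1 0 1 1 2:
  step 0: A  (start)
  step 1: E  (read 2: A→E)
  step 2: E  (read 2: E→E)
  step 3: E  (read 2: E→E)
  step 4: F  (read 1: E→F)
  step 5: D  (read 0: F→D)
  step 6: D  (read 1: D→D)
  step 7: D  (read 1: D→D)
  step 8: B  (read 2: D→B)

After reading 8 characters, M is in state B.

B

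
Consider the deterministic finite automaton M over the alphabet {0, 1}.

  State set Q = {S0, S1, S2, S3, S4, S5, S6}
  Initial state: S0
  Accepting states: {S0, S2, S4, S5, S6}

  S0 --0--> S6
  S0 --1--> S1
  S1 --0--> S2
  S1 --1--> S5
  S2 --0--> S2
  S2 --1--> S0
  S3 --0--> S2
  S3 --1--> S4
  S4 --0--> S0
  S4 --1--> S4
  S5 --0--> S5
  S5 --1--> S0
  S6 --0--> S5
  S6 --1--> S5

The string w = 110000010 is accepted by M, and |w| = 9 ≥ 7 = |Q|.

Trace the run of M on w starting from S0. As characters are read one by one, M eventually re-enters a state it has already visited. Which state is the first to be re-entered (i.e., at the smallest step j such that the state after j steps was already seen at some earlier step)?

S5

State sequence: S0 -1-> S1 -1-> S5 -0-> S5 -0-> S5 -0-> S5 -0-> S5 -0-> S5 -1-> S0 -0-> S6
First repeat at step 3: S5 was already visited.

The earliest repeat is at step j = 3: M is in S5, which it already visited at step i = 2.
Pumping length from the standard proof: p = 7 (the number of states). The repeated state found above gives |xy| = j ≤ 7 and |y| = j − i ≥ 1.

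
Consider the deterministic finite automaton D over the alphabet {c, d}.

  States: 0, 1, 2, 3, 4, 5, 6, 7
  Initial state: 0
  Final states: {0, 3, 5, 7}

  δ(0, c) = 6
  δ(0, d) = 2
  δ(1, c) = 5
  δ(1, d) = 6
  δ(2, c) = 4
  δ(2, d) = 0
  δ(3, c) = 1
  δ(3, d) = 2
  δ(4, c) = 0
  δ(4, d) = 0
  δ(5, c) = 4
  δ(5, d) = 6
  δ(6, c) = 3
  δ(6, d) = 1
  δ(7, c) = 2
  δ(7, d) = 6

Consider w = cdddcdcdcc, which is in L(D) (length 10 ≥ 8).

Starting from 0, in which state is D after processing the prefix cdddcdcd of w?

Run of D on the first 8 characters of w = c d d d c d c d:
  step 0: 0  (start)
  step 1: 6  (read c: 0→6)
  step 2: 1  (read d: 6→1)
  step 3: 6  (read d: 1→6)
  step 4: 1  (read d: 6→1)
  step 5: 5  (read c: 1→5)
  step 6: 6  (read d: 5→6)
  step 7: 3  (read c: 6→3)
  step 8: 2  (read d: 3→2)

After reading 8 characters, D is in state 2.
(This kind of state-tracing is the core of the pumping-lemma construction: with 8 states, pigeonhole forces a repeat within the first 8 steps.)

2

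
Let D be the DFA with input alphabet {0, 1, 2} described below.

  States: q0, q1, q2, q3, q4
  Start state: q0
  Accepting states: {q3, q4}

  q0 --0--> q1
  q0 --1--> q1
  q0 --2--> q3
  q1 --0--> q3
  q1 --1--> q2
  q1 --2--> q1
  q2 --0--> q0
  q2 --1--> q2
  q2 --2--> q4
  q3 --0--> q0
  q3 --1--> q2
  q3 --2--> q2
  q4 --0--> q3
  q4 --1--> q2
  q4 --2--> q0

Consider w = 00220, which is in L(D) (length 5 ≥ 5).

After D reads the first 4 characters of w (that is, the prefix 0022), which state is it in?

q4

State sequence: q0 -0-> q1 -0-> q3 -2-> q2 -2-> q4

After reading 4 characters, D is in state q4.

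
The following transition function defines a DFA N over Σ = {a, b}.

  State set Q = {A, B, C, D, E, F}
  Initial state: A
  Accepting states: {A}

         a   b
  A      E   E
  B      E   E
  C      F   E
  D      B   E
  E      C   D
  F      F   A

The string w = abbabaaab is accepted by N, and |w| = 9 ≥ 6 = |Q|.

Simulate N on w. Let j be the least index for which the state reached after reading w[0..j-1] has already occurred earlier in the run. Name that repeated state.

E

Run of N on w = a b b a b a a a b:
  step 0: A  (start)
  step 1: E  (read a: A→E)
  step 2: D  (read b: E→D)
  step 3: E  (read b: D→E)   ← first repeat (E seen earlier)
  step 4: C  (read a: E→C)
  step 5: E  (read b: C→E)
  step 6: C  (read a: E→C)
  step 7: F  (read a: C→F)
  step 8: F  (read a: F→F)
  step 9: A  (read b: F→A)

The earliest repeat is at step j = 3: N is in E, which it already visited at step i = 1.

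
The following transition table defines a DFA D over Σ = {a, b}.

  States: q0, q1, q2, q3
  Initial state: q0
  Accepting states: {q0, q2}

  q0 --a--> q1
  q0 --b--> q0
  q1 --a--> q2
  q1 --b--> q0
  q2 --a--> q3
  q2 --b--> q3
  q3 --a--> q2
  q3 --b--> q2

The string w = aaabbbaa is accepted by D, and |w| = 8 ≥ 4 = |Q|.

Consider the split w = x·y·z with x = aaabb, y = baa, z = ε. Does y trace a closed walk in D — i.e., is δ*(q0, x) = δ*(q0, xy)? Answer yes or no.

no

State sequence: q0 -a-> q1 -a-> q2 -a-> q3 -b-> q2 -b-> q3 -b-> q2 -a-> q3 -a-> q2

After x (step 5): q3. After xy (step 8): q2.
They differ (q3 ≠ q2), so y is not a cycle from the state after x; this split is not the one the pumping-lemma construction produces, and pumping y need not keep the string in L(D).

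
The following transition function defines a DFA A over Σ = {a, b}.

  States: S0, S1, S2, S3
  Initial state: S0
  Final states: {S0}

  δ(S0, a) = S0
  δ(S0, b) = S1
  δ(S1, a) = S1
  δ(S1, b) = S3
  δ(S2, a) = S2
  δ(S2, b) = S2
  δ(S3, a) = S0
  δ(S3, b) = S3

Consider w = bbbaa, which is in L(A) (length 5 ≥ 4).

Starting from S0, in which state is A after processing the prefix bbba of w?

Run of A on the first 4 characters of w = b b b a:
  step 0: S0  (start)
  step 1: S1  (read b: S0→S1)
  step 2: S3  (read b: S1→S3)
  step 3: S3  (read b: S3→S3)
  step 4: S0  (read a: S3→S0)

After reading 4 characters, A is in state S0.

S0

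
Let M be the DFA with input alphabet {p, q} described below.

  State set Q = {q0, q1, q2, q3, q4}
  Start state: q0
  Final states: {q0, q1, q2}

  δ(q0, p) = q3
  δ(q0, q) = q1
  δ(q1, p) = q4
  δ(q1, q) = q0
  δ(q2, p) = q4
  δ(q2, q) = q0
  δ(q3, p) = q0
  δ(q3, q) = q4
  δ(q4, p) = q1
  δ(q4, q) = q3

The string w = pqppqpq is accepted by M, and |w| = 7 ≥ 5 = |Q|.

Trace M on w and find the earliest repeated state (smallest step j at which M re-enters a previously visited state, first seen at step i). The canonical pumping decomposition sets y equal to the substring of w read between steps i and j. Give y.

pp

State sequence: q0 -p-> q3 -q-> q4 -p-> q1 -p-> q4 -q-> q3 -p-> q0 -q-> q1
First repeat at step 4: q4 was already visited.

So i = 2, j = 4, giving x = w[0:2] = pq, y = w[2:4] = pp, z = w[4:7] = qpq.
Check: |xy| = 4 ≤ 5 and |y| = 2 ≥ 1. Reading y takes M from q4 back to q4, so every xyⁱz is accepted.
The DFA has 5 states, so the proof of the pumping lemma guarantees a repeated state among the first 5+1 visited; the segment between the two visits is the pumpable y.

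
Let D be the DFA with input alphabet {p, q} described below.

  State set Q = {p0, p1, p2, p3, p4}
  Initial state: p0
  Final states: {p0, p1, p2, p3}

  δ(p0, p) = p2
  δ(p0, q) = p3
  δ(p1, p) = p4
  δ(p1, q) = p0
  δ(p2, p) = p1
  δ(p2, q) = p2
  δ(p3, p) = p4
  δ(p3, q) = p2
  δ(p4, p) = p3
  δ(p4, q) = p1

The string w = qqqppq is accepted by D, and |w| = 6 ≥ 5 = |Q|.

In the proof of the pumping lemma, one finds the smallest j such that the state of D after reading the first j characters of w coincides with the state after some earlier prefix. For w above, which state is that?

p2

State sequence: p0 -q-> p3 -q-> p2 -q-> p2 -p-> p1 -p-> p4 -q-> p1
First repeat at step 3: p2 was already visited.

The earliest repeat is at step j = 3: D is in p2, which it already visited at step i = 2.
Pumping length from the standard proof: p = 5 (the number of states). The repeated state found above gives |xy| = j ≤ 5 and |y| = j − i ≥ 1.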